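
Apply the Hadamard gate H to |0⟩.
1/√2|0⟩ + 1/√2|1⟩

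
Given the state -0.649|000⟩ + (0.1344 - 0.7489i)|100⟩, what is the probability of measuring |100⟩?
0.5789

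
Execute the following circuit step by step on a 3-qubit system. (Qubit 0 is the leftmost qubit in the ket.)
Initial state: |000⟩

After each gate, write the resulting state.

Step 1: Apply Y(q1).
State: i|010⟩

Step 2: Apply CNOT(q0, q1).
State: i|010⟩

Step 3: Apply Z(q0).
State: i|010⟩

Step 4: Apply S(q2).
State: i|010⟩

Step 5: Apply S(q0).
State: i|010⟩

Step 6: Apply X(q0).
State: i|110⟩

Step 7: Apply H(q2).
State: (1/√2)i|110⟩ + (1/√2)i|111⟩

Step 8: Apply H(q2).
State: i|110⟩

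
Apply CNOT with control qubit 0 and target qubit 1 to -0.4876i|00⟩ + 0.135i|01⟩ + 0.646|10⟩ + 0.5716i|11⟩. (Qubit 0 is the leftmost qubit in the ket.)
-0.4876i|00⟩ + 0.135i|01⟩ + 0.5716i|10⟩ + 0.646|11⟩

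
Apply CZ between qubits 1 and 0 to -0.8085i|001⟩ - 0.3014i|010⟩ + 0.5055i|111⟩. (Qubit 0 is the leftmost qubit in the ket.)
-0.8085i|001⟩ - 0.3014i|010⟩ - 0.5055i|111⟩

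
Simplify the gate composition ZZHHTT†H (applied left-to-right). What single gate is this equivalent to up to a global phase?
H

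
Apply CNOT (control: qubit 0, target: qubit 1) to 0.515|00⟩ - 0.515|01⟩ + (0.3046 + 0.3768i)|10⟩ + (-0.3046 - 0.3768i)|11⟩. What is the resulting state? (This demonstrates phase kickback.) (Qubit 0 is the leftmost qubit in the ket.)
0.515|00⟩ - 0.515|01⟩ + (-0.3046 - 0.3768i)|10⟩ + (0.3046 + 0.3768i)|11⟩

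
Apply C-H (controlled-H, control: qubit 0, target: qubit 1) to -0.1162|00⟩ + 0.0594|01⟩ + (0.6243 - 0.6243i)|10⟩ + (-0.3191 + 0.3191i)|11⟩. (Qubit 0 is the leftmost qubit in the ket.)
-0.1162|00⟩ + 0.0594|01⟩ + (0.2158 - 0.2158i)|10⟩ + (0.6671 - 0.6671i)|11⟩

C-H leaves the control-|0⟩ kets |00⟩, |01⟩ unchanged and applies H to qubit 1 on the control-|1⟩ pair (|10⟩, |11⟩).
H = [[1/√2, 1/√2], [1/√2, -1/√2]].
With a = amp(|10⟩) = (0.6243 - 0.6243i) and b = amp(|11⟩) = (-0.3191 + 0.3191i):
new amp(|10⟩) = (1/√2)·a + (1/√2)·b = (0.2158 - 0.2158i)
new amp(|11⟩) = (1/√2)·a + (-1/√2)·b = (0.6671 - 0.6671i)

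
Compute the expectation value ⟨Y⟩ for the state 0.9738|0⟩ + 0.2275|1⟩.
0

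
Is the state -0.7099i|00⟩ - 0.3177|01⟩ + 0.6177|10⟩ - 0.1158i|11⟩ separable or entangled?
Entangled

Writing the state as a|00⟩ + b|01⟩ + c|10⟩ + d|11⟩, it is a product state iff ad − bc = 0.
Here (a, b, c, d) = (-0.7099i, -0.3177, 0.6177, -0.1158i): ad − bc = (-0.7099i)(-0.1158i) − (-0.3177)(0.6177) = 0.114 ≠ 0, so the state is entangled.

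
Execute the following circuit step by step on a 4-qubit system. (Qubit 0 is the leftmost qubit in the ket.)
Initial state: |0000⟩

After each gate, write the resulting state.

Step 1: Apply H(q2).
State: 1/√2|0000⟩ + 1/√2|0010⟩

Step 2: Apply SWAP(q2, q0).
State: 1/√2|0000⟩ + 1/√2|1000⟩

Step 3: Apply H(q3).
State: 1/2|0000⟩ + 1/2|0001⟩ + 1/2|1000⟩ + 1/2|1001⟩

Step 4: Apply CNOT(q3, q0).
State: 1/2|0000⟩ + 1/2|0001⟩ + 1/2|1000⟩ + 1/2|1001⟩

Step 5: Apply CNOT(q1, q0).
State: 1/2|0000⟩ + 1/2|0001⟩ + 1/2|1000⟩ + 1/2|1001⟩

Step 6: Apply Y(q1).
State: (1/2)i|0100⟩ + (1/2)i|0101⟩ + (1/2)i|1100⟩ + (1/2)i|1101⟩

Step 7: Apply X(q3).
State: (1/2)i|0100⟩ + (1/2)i|0101⟩ + (1/2)i|1100⟩ + (1/2)i|1101⟩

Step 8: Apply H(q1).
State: (1/√8)i|0000⟩ + (1/√8)i|0001⟩ - (1/√8)i|0100⟩ - (1/√8)i|0101⟩ + (1/√8)i|1000⟩ + (1/√8)i|1001⟩ - (1/√8)i|1100⟩ - (1/√8)i|1101⟩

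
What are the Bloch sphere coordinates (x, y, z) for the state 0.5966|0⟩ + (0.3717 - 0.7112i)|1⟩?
(0.4435, -0.8486, -0.288)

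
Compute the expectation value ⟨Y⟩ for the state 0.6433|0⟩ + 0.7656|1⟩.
0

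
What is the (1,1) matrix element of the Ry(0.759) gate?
0.9288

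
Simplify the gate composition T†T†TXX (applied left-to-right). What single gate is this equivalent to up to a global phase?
T†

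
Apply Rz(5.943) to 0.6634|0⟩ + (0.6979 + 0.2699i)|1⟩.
(-0.6538 - 0.1123i)|0⟩ + (-0.7335 - 0.1479i)|1⟩

Rz(5.943) = [[e^(−iθ/2), 0], [0, e^(iθ/2)]] with e^(±iθ/2) = cos(θ/2) ± i·sin(θ/2); θ = 5.943, cos(θ/2) ≈ -0.985569, sin(θ/2) ≈ 0.169274.
With a = amp(|0⟩) = 0.6634 and b = amp(|1⟩) = (0.6979 + 0.2699i):
new amp(|0⟩) = (-0.985569 - 0.169274i)·a = (-0.6538 - 0.1123i)
new amp(|1⟩) = (-0.985569 + 0.169274i)·b = (-0.7335 - 0.1479i)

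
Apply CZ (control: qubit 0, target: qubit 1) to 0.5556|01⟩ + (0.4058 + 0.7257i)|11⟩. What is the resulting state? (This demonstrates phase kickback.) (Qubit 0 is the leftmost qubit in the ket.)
0.5556|01⟩ + (-0.4058 - 0.7257i)|11⟩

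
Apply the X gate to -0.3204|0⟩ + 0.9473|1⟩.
0.9473|0⟩ - 0.3204|1⟩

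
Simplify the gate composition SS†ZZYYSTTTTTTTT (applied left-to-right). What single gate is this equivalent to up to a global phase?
S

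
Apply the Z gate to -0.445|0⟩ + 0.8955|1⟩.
-0.445|0⟩ - 0.8955|1⟩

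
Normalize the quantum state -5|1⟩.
-|1⟩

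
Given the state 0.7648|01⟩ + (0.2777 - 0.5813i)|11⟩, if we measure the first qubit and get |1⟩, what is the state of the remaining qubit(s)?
(0.4311 - 0.9023i)|1⟩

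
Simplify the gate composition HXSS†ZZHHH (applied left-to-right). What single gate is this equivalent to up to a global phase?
Z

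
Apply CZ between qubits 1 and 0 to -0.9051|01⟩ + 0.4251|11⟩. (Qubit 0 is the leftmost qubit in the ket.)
-0.9051|01⟩ - 0.4251|11⟩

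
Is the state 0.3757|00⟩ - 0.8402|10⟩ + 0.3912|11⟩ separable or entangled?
Entangled

Writing the state as a|00⟩ + b|01⟩ + c|10⟩ + d|11⟩, it is a product state iff ad − bc = 0.
Here (a, b, c, d) = (0.3757, 0, -0.8402, 0.3912): ad − bc = (0.3757)(0.3912) − (0)(-0.8402) = 0.147 ≠ 0, so the state is entangled.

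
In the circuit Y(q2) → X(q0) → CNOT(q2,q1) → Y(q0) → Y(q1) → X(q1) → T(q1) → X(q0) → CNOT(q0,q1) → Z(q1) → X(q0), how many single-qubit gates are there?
9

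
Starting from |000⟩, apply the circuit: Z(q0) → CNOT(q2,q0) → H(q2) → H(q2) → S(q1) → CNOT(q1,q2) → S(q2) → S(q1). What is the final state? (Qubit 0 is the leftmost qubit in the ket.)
|000⟩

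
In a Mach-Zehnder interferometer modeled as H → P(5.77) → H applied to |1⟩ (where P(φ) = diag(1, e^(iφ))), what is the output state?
(0.06441 + 0.2455i)|0⟩ + (0.9356 - 0.2455i)|1⟩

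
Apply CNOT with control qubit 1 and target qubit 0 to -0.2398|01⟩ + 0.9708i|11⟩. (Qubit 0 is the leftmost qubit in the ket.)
0.9708i|01⟩ - 0.2398|11⟩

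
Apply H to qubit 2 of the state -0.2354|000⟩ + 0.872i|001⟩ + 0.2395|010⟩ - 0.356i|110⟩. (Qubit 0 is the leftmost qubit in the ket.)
(-0.1665 + 0.6166i)|000⟩ + (-0.1665 - 0.6166i)|001⟩ + 0.1694|010⟩ + 0.1694|011⟩ - 0.2517i|110⟩ - 0.2517i|111⟩

H on qubit 2 mixes each pair of kets that differ only in qubit 2: amplitudes (a, b) of (|…0…⟩, |…1…⟩) become ((a + b)/√2, (a − b)/√2). Kets absent from the input have amplitude 0.
(|000⟩, |001⟩): (a, b) = (-0.2354, 0.872i) → ((-0.1665 + 0.6166i), (-0.1665 - 0.6166i))
(|010⟩, |011⟩): (a, b) = (0.2395, 0) → (0.1694, 0.1694)
(|110⟩, |111⟩): (a, b) = (-0.356i, 0) → (-0.2517i, -0.2517i)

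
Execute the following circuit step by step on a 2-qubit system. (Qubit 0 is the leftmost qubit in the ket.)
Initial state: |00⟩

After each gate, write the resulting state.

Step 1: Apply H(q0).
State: 1/√2|00⟩ + 1/√2|10⟩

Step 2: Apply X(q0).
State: 1/√2|00⟩ + 1/√2|10⟩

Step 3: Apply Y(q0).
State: -(1/√2)i|00⟩ + (1/√2)i|10⟩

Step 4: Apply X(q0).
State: (1/√2)i|00⟩ - (1/√2)i|10⟩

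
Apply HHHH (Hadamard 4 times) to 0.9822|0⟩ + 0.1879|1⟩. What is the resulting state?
0.9822|0⟩ + 0.1879|1⟩

H² = I, so an even number of Hadamards cancels: H^4 = I and the state is unchanged.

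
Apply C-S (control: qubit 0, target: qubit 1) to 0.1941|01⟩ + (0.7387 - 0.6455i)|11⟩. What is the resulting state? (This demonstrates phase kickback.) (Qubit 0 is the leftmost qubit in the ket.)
0.1941|01⟩ + (0.6455 + 0.7387i)|11⟩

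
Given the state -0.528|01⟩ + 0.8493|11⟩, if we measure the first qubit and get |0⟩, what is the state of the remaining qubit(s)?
-|1⟩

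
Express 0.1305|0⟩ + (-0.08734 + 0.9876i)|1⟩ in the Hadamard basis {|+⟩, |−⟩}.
(0.03052 + 0.6983i)|+⟩ + (0.154 - 0.6983i)|−⟩

With |ψ⟩ = α|0⟩ + β|1⟩, the Hadamard-basis coefficients are ⟨+|ψ⟩ = (α + β)/√2 and ⟨−|ψ⟩ = (α − β)/√2.
Here α = 0.1305, β = (-0.08734 + 0.9876i): (α + β)/√2 = (0.03052 + 0.6983i), (α − β)/√2 = (0.154 - 0.6983i).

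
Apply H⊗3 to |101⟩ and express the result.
1/√8|000⟩ - 1/√8|001⟩ + 1/√8|010⟩ - 1/√8|011⟩ - 1/√8|100⟩ + 1/√8|101⟩ - 1/√8|110⟩ + 1/√8|111⟩

H⊗3 gives amp(|y⟩) = (1/2√2) Σ_x (−1)^(x·y) amp(|x⟩), where x·y is the number of positions in which both x and y have a 1.
|000⟩: (1)/(2√2) = 1/√8
|001⟩: (-1)/(2√2) = -1/√8
|010⟩: (1)/(2√2) = 1/√8
|011⟩: (-1)/(2√2) = -1/√8
|100⟩: (-1)/(2√2) = -1/√8
|101⟩: (1)/(2√2) = 1/√8
|110⟩: (-1)/(2√2) = -1/√8
|111⟩: (1)/(2√2) = 1/√8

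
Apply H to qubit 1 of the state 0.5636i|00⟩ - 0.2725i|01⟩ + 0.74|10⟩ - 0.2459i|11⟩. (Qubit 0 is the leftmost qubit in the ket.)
0.2058i|00⟩ + 0.5912i|01⟩ + (0.5233 - 0.1739i)|10⟩ + (0.5233 + 0.1739i)|11⟩

H on qubit 1 mixes each pair of kets that differ only in qubit 1: amplitudes (a, b) of (|…0…⟩, |…1…⟩) become ((a + b)/√2, (a − b)/√2). Kets absent from the input have amplitude 0.
(|00⟩, |01⟩): (a, b) = (0.5636i, -0.2725i) → (0.2058i, 0.5912i)
(|10⟩, |11⟩): (a, b) = (0.74, -0.2459i) → ((0.5233 - 0.1739i), (0.5233 + 0.1739i))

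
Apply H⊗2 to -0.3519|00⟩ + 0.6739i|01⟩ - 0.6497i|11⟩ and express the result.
(-0.176 + 0.0121i)|00⟩ + (-0.176 - 0.0121i)|01⟩ + (-0.176 + 0.6618i)|10⟩ + (-0.176 - 0.6618i)|11⟩

H⊗2 gives amp(|y⟩) = (1/2) Σ_x (−1)^(x·y) amp(|x⟩), where x·y is the number of positions in which both x and y have a 1.
|00⟩: (-0.3519 + 0.6739i - 0.6497i)/2 = (-0.176 + 0.0121i)
|01⟩: (-0.3519 - 0.6739i + 0.6497i)/2 = (-0.176 - 0.0121i)
|10⟩: (-0.3519 + 0.6739i + 0.6497i)/2 = (-0.176 + 0.6618i)
|11⟩: (-0.3519 - 0.6739i - 0.6497i)/2 = (-0.176 - 0.6618i)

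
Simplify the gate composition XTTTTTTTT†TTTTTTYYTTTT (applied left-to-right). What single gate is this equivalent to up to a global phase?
X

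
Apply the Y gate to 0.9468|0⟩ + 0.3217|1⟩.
-0.3217i|0⟩ + 0.9468i|1⟩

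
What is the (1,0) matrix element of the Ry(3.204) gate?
0.9995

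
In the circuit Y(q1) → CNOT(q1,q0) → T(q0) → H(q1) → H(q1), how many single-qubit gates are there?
4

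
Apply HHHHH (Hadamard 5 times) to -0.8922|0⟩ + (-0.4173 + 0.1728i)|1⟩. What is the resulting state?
(-0.926 + 0.1222i)|0⟩ + (-0.3358 - 0.1222i)|1⟩

H² = I, so H^5 = H: a single Hadamard. With (a, b) = (-0.8922, (-0.4173 + 0.1728i)), H gives ((a + b)/√2, (a − b)/√2) = ((-0.926 + 0.1222i), (-0.3358 - 0.1222i)).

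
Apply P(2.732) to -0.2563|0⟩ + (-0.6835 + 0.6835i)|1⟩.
-0.2563|0⟩ + (0.3548 - 0.8992i)|1⟩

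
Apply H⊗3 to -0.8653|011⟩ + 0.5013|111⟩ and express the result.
-0.1287|000⟩ + 0.1287|001⟩ + 0.1287|010⟩ - 0.1287|011⟩ - 0.4832|100⟩ + 0.4832|101⟩ + 0.4832|110⟩ - 0.4832|111⟩

H⊗3 gives amp(|y⟩) = (1/2√2) Σ_x (−1)^(x·y) amp(|x⟩), where x·y is the number of positions in which both x and y have a 1.
|000⟩: (-0.8653 + 0.5013)/(2√2) = -0.1287
|001⟩: (0.8653 - 0.5013)/(2√2) = 0.1287
|010⟩: (0.8653 - 0.5013)/(2√2) = 0.1287
|011⟩: (-0.8653 + 0.5013)/(2√2) = -0.1287
|100⟩: (-0.8653 - 0.5013)/(2√2) = -0.4832
|101⟩: (0.8653 + 0.5013)/(2√2) = 0.4832
|110⟩: (0.8653 + 0.5013)/(2√2) = 0.4832
|111⟩: (-0.8653 - 0.5013)/(2√2) = -0.4832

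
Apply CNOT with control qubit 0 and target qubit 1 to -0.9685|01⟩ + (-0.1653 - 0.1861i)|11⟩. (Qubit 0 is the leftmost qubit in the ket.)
-0.9685|01⟩ + (-0.1653 - 0.1861i)|10⟩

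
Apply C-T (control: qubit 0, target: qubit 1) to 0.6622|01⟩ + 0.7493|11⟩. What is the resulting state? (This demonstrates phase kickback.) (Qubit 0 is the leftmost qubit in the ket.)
0.6622|01⟩ + (0.5298 + 0.5298i)|11⟩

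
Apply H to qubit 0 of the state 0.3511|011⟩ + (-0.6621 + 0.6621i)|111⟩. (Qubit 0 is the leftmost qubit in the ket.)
(-0.2199 + 0.4682i)|011⟩ + (0.7164 - 0.4682i)|111⟩

H on qubit 0 mixes each pair of kets that differ only in qubit 0: amplitudes (a, b) of (|…0…⟩, |…1…⟩) become ((a + b)/√2, (a − b)/√2). Kets absent from the input have amplitude 0.
(|011⟩, |111⟩): (a, b) = (0.3511, (-0.6621 + 0.6621i)) → ((-0.2199 + 0.4682i), (0.7164 - 0.4682i))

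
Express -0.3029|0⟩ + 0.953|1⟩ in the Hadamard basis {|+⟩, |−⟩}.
0.4597|+⟩ - 0.8881|−⟩

With |ψ⟩ = α|0⟩ + β|1⟩, the Hadamard-basis coefficients are ⟨+|ψ⟩ = (α + β)/√2 and ⟨−|ψ⟩ = (α − β)/√2.
Here α = -0.3029, β = 0.953: (α + β)/√2 = 0.4597, (α − β)/√2 = -0.8881.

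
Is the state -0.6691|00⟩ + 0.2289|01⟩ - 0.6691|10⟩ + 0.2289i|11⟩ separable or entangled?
Entangled

Writing the state as a|00⟩ + b|01⟩ + c|10⟩ + d|11⟩, it is a product state iff ad − bc = 0.
Here (a, b, c, d) = (-0.6691, 0.2289, -0.6691, 0.2289i): ad − bc = (-0.6691)(0.2289i) − (0.2289)(-0.6691) = (0.1532 - 0.1532i) ≠ 0, so the state is entangled.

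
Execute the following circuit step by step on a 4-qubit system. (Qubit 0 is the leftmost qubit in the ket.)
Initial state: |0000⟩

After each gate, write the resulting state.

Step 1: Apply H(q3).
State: 1/√2|0000⟩ + 1/√2|0001⟩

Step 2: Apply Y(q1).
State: (1/√2)i|0100⟩ + (1/√2)i|0101⟩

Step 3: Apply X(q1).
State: (1/√2)i|0000⟩ + (1/√2)i|0001⟩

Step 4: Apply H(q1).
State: (1/2)i|0000⟩ + (1/2)i|0001⟩ + (1/2)i|0100⟩ + (1/2)i|0101⟩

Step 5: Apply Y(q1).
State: 1/2|0000⟩ + 1/2|0001⟩ - 1/2|0100⟩ - 1/2|0101⟩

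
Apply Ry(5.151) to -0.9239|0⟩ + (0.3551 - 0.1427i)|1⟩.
(0.5893 + 0.07654i)|0⟩ + (-0.7952 + 0.1204i)|1⟩

Ry(5.151) = [[cos(θ/2), −sin(θ/2)], [sin(θ/2), cos(θ/2)]]; θ = 5.151, cos(θ/2) ≈ -0.844003, sin(θ/2) ≈ 0.536338.
With a = amp(|0⟩) = -0.9239 and b = amp(|1⟩) = (0.3551 - 0.1427i):
new amp(|0⟩) = (-0.844003)·a + (-0.536338)·b = (0.5893 + 0.07654i)
new amp(|1⟩) = (0.536338)·a + (-0.844003)·b = (-0.7952 + 0.1204i)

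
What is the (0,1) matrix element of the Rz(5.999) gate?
0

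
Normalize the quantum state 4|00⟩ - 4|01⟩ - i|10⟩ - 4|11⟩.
0.5714|00⟩ - 0.5714|01⟩ - 0.1429i|10⟩ - 0.5714|11⟩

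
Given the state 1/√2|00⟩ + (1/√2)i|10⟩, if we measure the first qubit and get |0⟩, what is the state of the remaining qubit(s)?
|0⟩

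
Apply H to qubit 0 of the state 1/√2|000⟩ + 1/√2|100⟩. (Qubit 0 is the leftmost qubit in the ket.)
|000⟩

H on qubit 0 mixes each pair of kets that differ only in qubit 0: amplitudes (a, b) of (|…0…⟩, |…1…⟩) become ((a + b)/√2, (a − b)/√2). Kets absent from the input have amplitude 0.
(|000⟩, |100⟩): (a, b) = (1/√2, 1/√2) → (1, 0)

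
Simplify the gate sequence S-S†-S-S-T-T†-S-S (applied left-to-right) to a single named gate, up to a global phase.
I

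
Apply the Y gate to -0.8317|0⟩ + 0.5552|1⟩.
-0.5552i|0⟩ - 0.8317i|1⟩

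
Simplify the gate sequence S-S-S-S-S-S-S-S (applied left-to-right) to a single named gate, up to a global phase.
I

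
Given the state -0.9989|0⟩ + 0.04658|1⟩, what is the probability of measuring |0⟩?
0.9978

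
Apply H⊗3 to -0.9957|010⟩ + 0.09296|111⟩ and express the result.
-0.3192|000⟩ - 0.3849|001⟩ + 0.3192|010⟩ + 0.3849|011⟩ - 0.3849|100⟩ - 0.3192|101⟩ + 0.3849|110⟩ + 0.3192|111⟩

H⊗3 gives amp(|y⟩) = (1/2√2) Σ_x (−1)^(x·y) amp(|x⟩), where x·y is the number of positions in which both x and y have a 1.
|000⟩: (-0.9957 + 0.09296)/(2√2) = -0.3192
|001⟩: (-0.9957 - 0.09296)/(2√2) = -0.3849
|010⟩: (0.9957 - 0.09296)/(2√2) = 0.3192
|011⟩: (0.9957 + 0.09296)/(2√2) = 0.3849
|100⟩: (-0.9957 - 0.09296)/(2√2) = -0.3849
|101⟩: (-0.9957 + 0.09296)/(2√2) = -0.3192
|110⟩: (0.9957 + 0.09296)/(2√2) = 0.3849
|111⟩: (0.9957 - 0.09296)/(2√2) = 0.3192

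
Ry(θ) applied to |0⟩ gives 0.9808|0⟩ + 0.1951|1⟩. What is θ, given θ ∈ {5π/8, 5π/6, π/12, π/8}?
π/8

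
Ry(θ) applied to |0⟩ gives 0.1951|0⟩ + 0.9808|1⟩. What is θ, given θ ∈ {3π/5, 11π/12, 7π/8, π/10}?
7π/8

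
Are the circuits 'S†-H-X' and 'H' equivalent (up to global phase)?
No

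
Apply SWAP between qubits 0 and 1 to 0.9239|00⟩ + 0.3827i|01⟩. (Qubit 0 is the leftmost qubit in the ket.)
0.9239|00⟩ + 0.3827i|10⟩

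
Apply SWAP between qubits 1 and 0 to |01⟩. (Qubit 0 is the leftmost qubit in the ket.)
|10⟩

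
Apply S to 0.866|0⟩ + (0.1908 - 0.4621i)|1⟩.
0.866|0⟩ + (0.4621 + 0.1908i)|1⟩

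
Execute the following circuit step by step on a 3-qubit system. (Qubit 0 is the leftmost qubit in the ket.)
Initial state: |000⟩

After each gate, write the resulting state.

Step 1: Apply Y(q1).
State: i|010⟩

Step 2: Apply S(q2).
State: i|010⟩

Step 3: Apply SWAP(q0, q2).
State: i|010⟩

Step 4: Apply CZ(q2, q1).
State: i|010⟩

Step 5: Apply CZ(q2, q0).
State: i|010⟩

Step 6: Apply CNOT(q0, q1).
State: i|010⟩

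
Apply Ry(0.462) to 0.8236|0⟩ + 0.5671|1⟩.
0.6719|0⟩ + 0.7406|1⟩

Ry(0.462) = [[cos(θ/2), −sin(θ/2)], [sin(θ/2), cos(θ/2)]]; θ = 0.462, cos(θ/2) ≈ 0.973438, sin(θ/2) ≈ 0.228951.
With a = amp(|0⟩) = 0.8236 and b = amp(|1⟩) = 0.5671:
new amp(|0⟩) = (0.973438)·a + (-0.228951)·b = 0.6719
new amp(|1⟩) = (0.228951)·a + (0.973438)·b = 0.7406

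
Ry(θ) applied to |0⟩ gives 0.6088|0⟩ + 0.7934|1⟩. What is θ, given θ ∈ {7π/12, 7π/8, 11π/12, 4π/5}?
7π/12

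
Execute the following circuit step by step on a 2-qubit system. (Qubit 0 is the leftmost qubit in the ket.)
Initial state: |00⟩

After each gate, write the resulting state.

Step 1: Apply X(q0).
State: |10⟩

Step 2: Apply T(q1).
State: |10⟩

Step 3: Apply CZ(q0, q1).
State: |10⟩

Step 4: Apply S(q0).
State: i|10⟩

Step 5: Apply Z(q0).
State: -i|10⟩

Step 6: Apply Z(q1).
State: -i|10⟩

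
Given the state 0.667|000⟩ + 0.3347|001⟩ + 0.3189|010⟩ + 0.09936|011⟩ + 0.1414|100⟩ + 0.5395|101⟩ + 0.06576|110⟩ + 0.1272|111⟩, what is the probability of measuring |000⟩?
0.4449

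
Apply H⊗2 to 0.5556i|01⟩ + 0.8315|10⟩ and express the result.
(0.4158 + 0.2778i)|00⟩ + (0.4158 - 0.2778i)|01⟩ + (-0.4158 + 0.2778i)|10⟩ + (-0.4158 - 0.2778i)|11⟩

H⊗2 gives amp(|y⟩) = (1/2) Σ_x (−1)^(x·y) amp(|x⟩), where x·y is the number of positions in which both x and y have a 1.
|00⟩: (0.5556i + 0.8315)/2 = (0.4158 + 0.2778i)
|01⟩: (-0.5556i + 0.8315)/2 = (0.4158 - 0.2778i)
|10⟩: (0.5556i - 0.8315)/2 = (-0.4158 + 0.2778i)
|11⟩: (-0.5556i - 0.8315)/2 = (-0.4158 - 0.2778i)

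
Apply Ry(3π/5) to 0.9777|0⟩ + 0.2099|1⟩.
0.4049|0⟩ + 0.9144|1⟩

Ry(3π/5) = [[cos(θ/2), −sin(θ/2)], [sin(θ/2), cos(θ/2)]]; θ = 3π/5, cos(θ/2) ≈ 0.587785, sin(θ/2) ≈ 0.809017.
With a = amp(|0⟩) = 0.9777 and b = amp(|1⟩) = 0.2099:
new amp(|0⟩) = (0.587785)·a + (-0.809017)·b = 0.4049
new amp(|1⟩) = (0.809017)·a + (0.587785)·b = 0.9144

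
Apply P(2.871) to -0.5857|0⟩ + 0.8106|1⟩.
-0.5857|0⟩ + (-0.7811 + 0.2167i)|1⟩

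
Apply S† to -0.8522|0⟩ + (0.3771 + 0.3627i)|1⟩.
-0.8522|0⟩ + (0.3627 - 0.3771i)|1⟩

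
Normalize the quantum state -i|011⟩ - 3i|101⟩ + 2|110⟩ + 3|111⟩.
-0.2085i|011⟩ - 0.6255i|101⟩ + 0.417|110⟩ + 0.6255|111⟩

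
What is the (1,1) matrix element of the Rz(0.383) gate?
(0.9817 + 0.1903i)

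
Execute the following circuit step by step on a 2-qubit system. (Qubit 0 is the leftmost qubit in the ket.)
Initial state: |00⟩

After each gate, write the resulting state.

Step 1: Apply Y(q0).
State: i|10⟩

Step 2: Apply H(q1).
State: (1/√2)i|10⟩ + (1/√2)i|11⟩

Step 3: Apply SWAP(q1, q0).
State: (1/√2)i|01⟩ + (1/√2)i|11⟩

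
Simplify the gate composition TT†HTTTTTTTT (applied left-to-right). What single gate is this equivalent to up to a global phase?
H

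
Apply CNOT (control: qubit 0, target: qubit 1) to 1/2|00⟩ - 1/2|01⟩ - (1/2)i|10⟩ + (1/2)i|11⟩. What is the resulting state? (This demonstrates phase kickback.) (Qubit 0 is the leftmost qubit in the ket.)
1/2|00⟩ - 1/2|01⟩ + (1/2)i|10⟩ - (1/2)i|11⟩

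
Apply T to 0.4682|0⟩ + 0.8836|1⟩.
0.4682|0⟩ + (0.6248 + 0.6248i)|1⟩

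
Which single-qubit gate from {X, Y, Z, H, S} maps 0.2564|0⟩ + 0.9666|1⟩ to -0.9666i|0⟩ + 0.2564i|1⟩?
Y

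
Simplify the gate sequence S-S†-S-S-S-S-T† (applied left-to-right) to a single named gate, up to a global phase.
T†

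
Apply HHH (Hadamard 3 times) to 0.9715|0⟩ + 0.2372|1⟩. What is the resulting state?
0.8547|0⟩ + 0.5192|1⟩

H² = I, so H^3 = H: a single Hadamard. With (a, b) = (0.9715, 0.2372), H gives ((a + b)/√2, (a − b)/√2) = (0.8547, 0.5192).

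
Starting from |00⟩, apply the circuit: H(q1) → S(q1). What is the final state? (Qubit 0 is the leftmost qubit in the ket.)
1/√2|00⟩ + (1/√2)i|01⟩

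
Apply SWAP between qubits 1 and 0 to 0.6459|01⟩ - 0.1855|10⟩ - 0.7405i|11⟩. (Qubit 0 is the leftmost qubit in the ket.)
-0.1855|01⟩ + 0.6459|10⟩ - 0.7405i|11⟩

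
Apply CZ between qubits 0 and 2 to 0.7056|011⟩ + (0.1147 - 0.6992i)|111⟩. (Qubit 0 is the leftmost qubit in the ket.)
0.7056|011⟩ + (-0.1147 + 0.6992i)|111⟩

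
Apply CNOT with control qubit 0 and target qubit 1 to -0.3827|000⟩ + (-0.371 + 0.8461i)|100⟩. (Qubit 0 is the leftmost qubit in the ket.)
-0.3827|000⟩ + (-0.371 + 0.8461i)|110⟩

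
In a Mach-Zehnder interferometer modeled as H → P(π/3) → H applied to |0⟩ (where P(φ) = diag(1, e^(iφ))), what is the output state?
(0.75 + 0.433i)|0⟩ + (0.25 - 0.433i)|1⟩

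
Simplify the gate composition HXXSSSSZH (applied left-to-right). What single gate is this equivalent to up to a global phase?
X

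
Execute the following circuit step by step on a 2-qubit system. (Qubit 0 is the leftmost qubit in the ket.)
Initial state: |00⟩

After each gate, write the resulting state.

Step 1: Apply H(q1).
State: 1/√2|00⟩ + 1/√2|01⟩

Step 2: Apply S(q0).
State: 1/√2|00⟩ + 1/√2|01⟩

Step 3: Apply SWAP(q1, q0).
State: 1/√2|00⟩ + 1/√2|10⟩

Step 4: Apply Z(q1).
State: 1/√2|00⟩ + 1/√2|10⟩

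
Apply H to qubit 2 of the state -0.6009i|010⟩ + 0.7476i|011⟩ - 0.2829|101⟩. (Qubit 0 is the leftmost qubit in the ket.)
0.1037i|010⟩ - 0.9535i|011⟩ - 0.2|100⟩ + 0.2|101⟩

H on qubit 2 mixes each pair of kets that differ only in qubit 2: amplitudes (a, b) of (|…0…⟩, |…1…⟩) become ((a + b)/√2, (a − b)/√2). Kets absent from the input have amplitude 0.
(|010⟩, |011⟩): (a, b) = (-0.6009i, 0.7476i) → (0.1037i, -0.9535i)
(|100⟩, |101⟩): (a, b) = (0, -0.2829) → (-0.2, 0.2)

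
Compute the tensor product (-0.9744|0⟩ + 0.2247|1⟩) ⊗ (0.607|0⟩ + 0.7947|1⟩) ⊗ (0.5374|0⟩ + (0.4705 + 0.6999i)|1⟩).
-0.3179|000⟩ + (-0.2783 - 0.414i)|001⟩ - 0.4161|010⟩ + (-0.3643 - 0.542i)|011⟩ + 0.0733|100⟩ + (0.06417 + 0.09546i)|101⟩ + 0.09596|110⟩ + (0.08402 + 0.125i)|111⟩

amp(|b₁b₂…⟩) = product of the factor amplitudes for bits b₁, b₂, …; only kets whose every factor amplitude is nonzero survive.
|000⟩: (-0.9744)(0.607)(0.5374) = -0.3179
|001⟩: (-0.9744)(0.607)(0.4705 + 0.6999i) = (-0.2783 - 0.414i)
|010⟩: (-0.9744)(0.7947)(0.5374) = -0.4161
|011⟩: (-0.9744)(0.7947)(0.4705 + 0.6999i) = (-0.3643 - 0.542i)
|100⟩: (0.2247)(0.607)(0.5374) = 0.0733
|101⟩: (0.2247)(0.607)(0.4705 + 0.6999i) = (0.06417 + 0.09546i)
|110⟩: (0.2247)(0.7947)(0.5374) = 0.09596
|111⟩: (0.2247)(0.7947)(0.4705 + 0.6999i) = (0.08402 + 0.125i)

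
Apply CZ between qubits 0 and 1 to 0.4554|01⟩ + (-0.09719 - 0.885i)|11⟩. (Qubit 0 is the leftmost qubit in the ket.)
0.4554|01⟩ + (0.09719 + 0.885i)|11⟩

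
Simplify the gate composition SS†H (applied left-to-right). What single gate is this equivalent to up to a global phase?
H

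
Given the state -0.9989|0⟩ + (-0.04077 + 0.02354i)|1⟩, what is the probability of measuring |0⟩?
0.9978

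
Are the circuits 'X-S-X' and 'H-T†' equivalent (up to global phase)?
No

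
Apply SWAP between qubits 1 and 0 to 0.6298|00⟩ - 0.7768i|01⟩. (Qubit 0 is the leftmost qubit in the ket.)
0.6298|00⟩ - 0.7768i|10⟩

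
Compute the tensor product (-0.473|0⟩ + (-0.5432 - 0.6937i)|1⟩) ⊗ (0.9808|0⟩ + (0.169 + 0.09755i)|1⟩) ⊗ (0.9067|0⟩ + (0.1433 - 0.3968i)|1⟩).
-0.4206|000⟩ + (-0.06648 + 0.1841i)|001⟩ + (-0.07248 - 0.04184i)|010⟩ + (-0.02976 + 0.02511i)|011⟩ + (-0.4831 - 0.6169i)|100⟩ + (-0.3463 + 0.1139i)|101⟩ + (-0.02188 - 0.1543i)|110⟩ + (-0.071 - 0.01482i)|111⟩

amp(|b₁b₂…⟩) = product of the factor amplitudes for bits b₁, b₂, …; only kets whose every factor amplitude is nonzero survive.
|000⟩: (-0.473)(0.9808)(0.9067) = -0.4206
|001⟩: (-0.473)(0.9808)(0.1433 - 0.3968i) = (-0.06648 + 0.1841i)
|010⟩: (-0.473)(0.169 + 0.09755i)(0.9067) = (-0.07248 - 0.04184i)
|011⟩: (-0.473)(0.169 + 0.09755i)(0.1433 - 0.3968i) = (-0.02976 + 0.02511i)
|100⟩: (-0.5432 - 0.6937i)(0.9808)(0.9067) = (-0.4831 - 0.6169i)
|101⟩: (-0.5432 - 0.6937i)(0.9808)(0.1433 - 0.3968i) = (-0.3463 + 0.1139i)
|110⟩: (-0.5432 - 0.6937i)(0.169 + 0.09755i)(0.9067) = (-0.02188 - 0.1543i)
|111⟩: (-0.5432 - 0.6937i)(0.169 + 0.09755i)(0.1433 - 0.3968i) = (-0.071 - 0.01482i)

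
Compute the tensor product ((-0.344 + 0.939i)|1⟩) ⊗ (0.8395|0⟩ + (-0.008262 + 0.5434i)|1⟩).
(-0.2888 + 0.7883i)|10⟩ + (-0.5074 - 0.1947i)|11⟩

amp(|b₁b₂…⟩) = product of the factor amplitudes for bits b₁, b₂, …; only kets whose every factor amplitude is nonzero survive.
|10⟩: (-0.344 + 0.939i)(0.8395) = (-0.2888 + 0.7883i)
|11⟩: (-0.344 + 0.939i)(-0.008262 + 0.5434i) = (-0.5074 - 0.1947i)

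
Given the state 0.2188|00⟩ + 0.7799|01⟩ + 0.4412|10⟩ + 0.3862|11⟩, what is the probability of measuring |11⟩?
0.1492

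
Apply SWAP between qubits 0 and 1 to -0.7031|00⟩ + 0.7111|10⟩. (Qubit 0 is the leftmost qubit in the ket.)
-0.7031|00⟩ + 0.7111|01⟩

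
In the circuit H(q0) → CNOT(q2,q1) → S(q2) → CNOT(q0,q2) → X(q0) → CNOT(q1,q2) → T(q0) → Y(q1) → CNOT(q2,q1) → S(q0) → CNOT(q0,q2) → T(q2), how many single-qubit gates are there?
7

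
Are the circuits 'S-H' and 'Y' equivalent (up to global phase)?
No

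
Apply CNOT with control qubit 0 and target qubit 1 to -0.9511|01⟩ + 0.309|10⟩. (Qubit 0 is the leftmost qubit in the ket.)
-0.9511|01⟩ + 0.309|11⟩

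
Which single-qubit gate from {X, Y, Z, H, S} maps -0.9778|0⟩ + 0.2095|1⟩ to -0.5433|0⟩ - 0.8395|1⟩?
H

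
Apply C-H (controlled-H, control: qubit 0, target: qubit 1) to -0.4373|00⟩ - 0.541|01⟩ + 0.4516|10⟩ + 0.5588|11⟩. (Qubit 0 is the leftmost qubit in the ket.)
-0.4373|00⟩ - 0.541|01⟩ + 0.7145|10⟩ - 0.0758|11⟩

C-H leaves the control-|0⟩ kets |00⟩, |01⟩ unchanged and applies H to qubit 1 on the control-|1⟩ pair (|10⟩, |11⟩).
H = [[1/√2, 1/√2], [1/√2, -1/√2]].
With a = amp(|10⟩) = 0.4516 and b = amp(|11⟩) = 0.5588:
new amp(|10⟩) = (1/√2)·a + (1/√2)·b = 0.7145
new amp(|11⟩) = (1/√2)·a + (-1/√2)·b = -0.0758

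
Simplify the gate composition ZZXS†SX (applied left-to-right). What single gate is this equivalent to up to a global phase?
I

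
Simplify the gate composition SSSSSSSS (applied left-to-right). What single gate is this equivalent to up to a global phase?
I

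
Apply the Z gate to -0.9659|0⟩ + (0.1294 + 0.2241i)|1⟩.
-0.9659|0⟩ + (-0.1294 - 0.2241i)|1⟩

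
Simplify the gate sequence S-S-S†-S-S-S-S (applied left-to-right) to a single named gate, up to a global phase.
S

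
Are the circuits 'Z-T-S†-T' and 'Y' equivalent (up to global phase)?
No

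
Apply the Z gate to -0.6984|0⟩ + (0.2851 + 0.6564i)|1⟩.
-0.6984|0⟩ + (-0.2851 - 0.6564i)|1⟩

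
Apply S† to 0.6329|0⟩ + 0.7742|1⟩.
0.6329|0⟩ - 0.7742i|1⟩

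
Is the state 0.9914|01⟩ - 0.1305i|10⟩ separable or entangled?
Entangled

Writing the state as a|00⟩ + b|01⟩ + c|10⟩ + d|11⟩, it is a product state iff ad − bc = 0.
Here (a, b, c, d) = (0, 0.9914, -0.1305i, 0): ad − bc = (0)(0) − (0.9914)(-0.1305i) = 0.1294i ≠ 0, so the state is entangled.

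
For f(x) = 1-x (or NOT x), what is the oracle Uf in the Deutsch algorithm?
CNOT followed by I ⊗ X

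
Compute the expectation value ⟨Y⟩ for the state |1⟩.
0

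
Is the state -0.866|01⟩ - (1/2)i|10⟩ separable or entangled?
Entangled

Writing the state as a|00⟩ + b|01⟩ + c|10⟩ + d|11⟩, it is a product state iff ad − bc = 0.
Here (a, b, c, d) = (0, -0.866, -(1/2)i, 0): ad − bc = (0)(0) − (-0.866)(-(1/2)i) = -0.433i ≠ 0, so the state is entangled.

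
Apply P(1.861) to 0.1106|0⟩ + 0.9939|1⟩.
0.1106|0⟩ + (-0.2844 + 0.9523i)|1⟩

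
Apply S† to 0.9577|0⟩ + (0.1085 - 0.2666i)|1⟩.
0.9577|0⟩ + (-0.2666 - 0.1085i)|1⟩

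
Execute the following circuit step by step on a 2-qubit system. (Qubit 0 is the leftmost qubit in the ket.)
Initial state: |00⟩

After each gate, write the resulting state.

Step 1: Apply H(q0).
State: 1/√2|00⟩ + 1/√2|10⟩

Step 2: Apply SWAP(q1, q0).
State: 1/√2|00⟩ + 1/√2|01⟩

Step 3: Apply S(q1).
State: 1/√2|00⟩ + (1/√2)i|01⟩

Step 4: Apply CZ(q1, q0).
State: 1/√2|00⟩ + (1/√2)i|01⟩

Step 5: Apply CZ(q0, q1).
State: 1/√2|00⟩ + (1/√2)i|01⟩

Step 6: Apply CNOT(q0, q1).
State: 1/√2|00⟩ + (1/√2)i|01⟩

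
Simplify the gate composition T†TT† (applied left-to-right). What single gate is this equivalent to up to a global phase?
T†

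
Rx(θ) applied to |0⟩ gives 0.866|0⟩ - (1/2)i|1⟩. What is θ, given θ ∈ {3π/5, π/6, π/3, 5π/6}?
π/3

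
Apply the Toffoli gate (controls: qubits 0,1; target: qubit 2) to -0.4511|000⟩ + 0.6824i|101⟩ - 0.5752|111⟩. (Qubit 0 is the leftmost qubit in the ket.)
-0.4511|000⟩ + 0.6824i|101⟩ - 0.5752|110⟩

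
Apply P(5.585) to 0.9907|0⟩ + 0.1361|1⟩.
0.9907|0⟩ + (0.1043 - 0.08749i)|1⟩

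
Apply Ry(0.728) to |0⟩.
0.9345|0⟩ + 0.356|1⟩

Ry(0.728) = [[cos(θ/2), −sin(θ/2)], [sin(θ/2), cos(θ/2)]]; θ = 0.728, cos(θ/2) ≈ 0.93448, sin(θ/2) ≈ 0.356015.
With a = amp(|0⟩) = 1 and b = amp(|1⟩) = 0:
new amp(|0⟩) = (0.93448)·a + (-0.356015)·b = 0.9345
new amp(|1⟩) = (0.356015)·a + (0.93448)·b = 0.356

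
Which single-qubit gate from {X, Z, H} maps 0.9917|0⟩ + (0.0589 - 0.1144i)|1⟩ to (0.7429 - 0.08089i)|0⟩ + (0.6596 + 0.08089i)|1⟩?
H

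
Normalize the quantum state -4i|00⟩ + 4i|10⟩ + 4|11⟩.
-(1/√3)i|00⟩ + (1/√3)i|10⟩ + 1/√3|11⟩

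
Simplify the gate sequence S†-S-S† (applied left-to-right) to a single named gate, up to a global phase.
S†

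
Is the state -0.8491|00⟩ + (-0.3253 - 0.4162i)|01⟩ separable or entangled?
Separable

Writing the state as a|00⟩ + b|01⟩ + c|10⟩ + d|11⟩, it is a product state iff ad − bc = 0.
Here (a, b, c, d) = (-0.8491, (-0.3253 - 0.4162i), 0, 0): ad − bc = (-0.8491)(0) − (-0.3253 - 0.4162i)(0) = 0, so the state is separable.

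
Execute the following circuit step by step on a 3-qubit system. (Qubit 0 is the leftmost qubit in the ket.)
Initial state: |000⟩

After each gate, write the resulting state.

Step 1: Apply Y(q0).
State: i|100⟩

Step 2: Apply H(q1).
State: (1/√2)i|100⟩ + (1/√2)i|110⟩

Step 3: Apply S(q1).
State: (1/√2)i|100⟩ - 1/√2|110⟩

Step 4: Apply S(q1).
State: (1/√2)i|100⟩ - (1/√2)i|110⟩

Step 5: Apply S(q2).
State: (1/√2)i|100⟩ - (1/√2)i|110⟩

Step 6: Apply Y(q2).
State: -1/√2|101⟩ + 1/√2|111⟩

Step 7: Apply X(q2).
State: -1/√2|100⟩ + 1/√2|110⟩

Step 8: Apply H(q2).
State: -1/2|100⟩ - 1/2|101⟩ + 1/2|110⟩ + 1/2|111⟩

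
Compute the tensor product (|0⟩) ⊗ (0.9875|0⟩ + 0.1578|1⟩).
0.9875|00⟩ + 0.1578|01⟩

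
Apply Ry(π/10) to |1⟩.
-0.1564|0⟩ + 0.9877|1⟩

Ry(π/10) = [[cos(θ/2), −sin(θ/2)], [sin(θ/2), cos(θ/2)]]; θ = π/10, cos(θ/2) ≈ 0.987688, sin(θ/2) ≈ 0.156434.
With a = amp(|0⟩) = 0 and b = amp(|1⟩) = 1:
new amp(|0⟩) = (0.987688)·a + (-0.156434)·b = -0.1564
new amp(|1⟩) = (0.156434)·a + (0.987688)·b = 0.9877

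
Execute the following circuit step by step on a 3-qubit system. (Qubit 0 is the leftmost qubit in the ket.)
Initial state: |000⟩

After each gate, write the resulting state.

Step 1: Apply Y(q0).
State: i|100⟩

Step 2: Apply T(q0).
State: (-1/√2 + (1/√2)i)|100⟩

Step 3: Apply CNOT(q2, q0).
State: (-1/√2 + (1/√2)i)|100⟩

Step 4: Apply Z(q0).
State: (1/√2 - (1/√2)i)|100⟩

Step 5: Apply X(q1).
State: (1/√2 - (1/√2)i)|110⟩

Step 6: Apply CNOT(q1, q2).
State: (1/√2 - (1/√2)i)|111⟩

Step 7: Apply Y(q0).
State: (-1/√2 - (1/√2)i)|011⟩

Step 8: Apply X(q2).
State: (-1/√2 - (1/√2)i)|010⟩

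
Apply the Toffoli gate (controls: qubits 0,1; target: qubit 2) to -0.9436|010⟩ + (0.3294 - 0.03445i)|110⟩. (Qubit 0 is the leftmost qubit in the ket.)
-0.9436|010⟩ + (0.3294 - 0.03445i)|111⟩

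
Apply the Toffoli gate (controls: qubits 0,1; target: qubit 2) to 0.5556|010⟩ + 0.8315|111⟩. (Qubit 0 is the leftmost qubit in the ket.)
0.5556|010⟩ + 0.8315|110⟩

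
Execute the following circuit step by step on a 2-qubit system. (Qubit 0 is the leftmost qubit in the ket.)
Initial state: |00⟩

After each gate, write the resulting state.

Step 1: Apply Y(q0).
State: i|10⟩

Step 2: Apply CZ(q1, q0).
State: i|10⟩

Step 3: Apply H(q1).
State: (1/√2)i|10⟩ + (1/√2)i|11⟩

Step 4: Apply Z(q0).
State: -(1/√2)i|10⟩ - (1/√2)i|11⟩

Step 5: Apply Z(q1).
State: -(1/√2)i|10⟩ + (1/√2)i|11⟩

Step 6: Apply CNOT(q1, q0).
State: (1/√2)i|01⟩ - (1/√2)i|10⟩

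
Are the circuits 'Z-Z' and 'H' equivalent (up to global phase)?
No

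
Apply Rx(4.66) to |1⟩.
-0.7254i|0⟩ - 0.6883|1⟩

Rx(4.66) = [[cos(θ/2), −i·sin(θ/2)], [−i·sin(θ/2), cos(θ/2)]]; θ = 4.66, cos(θ/2) ≈ -0.688344, sin(θ/2) ≈ 0.725384.
With a = amp(|0⟩) = 0 and b = amp(|1⟩) = 1:
new amp(|0⟩) = (-0.688344)·a + (-0.725384i)·b = -0.7254i
new amp(|1⟩) = (-0.725384i)·a + (-0.688344)·b = -0.6883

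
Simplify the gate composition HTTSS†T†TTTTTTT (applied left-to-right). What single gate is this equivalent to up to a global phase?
H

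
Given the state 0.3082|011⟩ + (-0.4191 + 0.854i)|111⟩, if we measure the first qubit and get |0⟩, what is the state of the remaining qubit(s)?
|11⟩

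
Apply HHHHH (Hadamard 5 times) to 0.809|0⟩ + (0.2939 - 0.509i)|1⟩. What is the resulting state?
(0.7799 - 0.3599i)|0⟩ + (0.3642 + 0.3599i)|1⟩

H² = I, so H^5 = H: a single Hadamard. With (a, b) = (0.809, (0.2939 - 0.509i)), H gives ((a + b)/√2, (a − b)/√2) = ((0.7799 - 0.3599i), (0.3642 + 0.3599i)).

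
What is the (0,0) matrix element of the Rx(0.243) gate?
0.9926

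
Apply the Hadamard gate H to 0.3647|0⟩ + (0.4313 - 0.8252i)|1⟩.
(0.5629 - 0.5835i)|0⟩ + (-0.04709 + 0.5835i)|1⟩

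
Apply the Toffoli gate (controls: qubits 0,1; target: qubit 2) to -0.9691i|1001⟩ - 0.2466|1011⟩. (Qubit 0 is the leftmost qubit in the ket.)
-0.9691i|1001⟩ - 0.2466|1011⟩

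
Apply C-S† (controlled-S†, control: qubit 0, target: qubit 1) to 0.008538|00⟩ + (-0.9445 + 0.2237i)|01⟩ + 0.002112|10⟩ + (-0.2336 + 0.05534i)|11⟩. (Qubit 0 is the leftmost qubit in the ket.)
0.008538|00⟩ + (-0.9445 + 0.2237i)|01⟩ + 0.002112|10⟩ + (0.05534 + 0.2336i)|11⟩

C-S† leaves the control-|0⟩ kets |00⟩, |01⟩ unchanged and applies S† to qubit 1 on the control-|1⟩ pair (|10⟩, |11⟩).
S† = [[1, 0], [0, -i]].
With a = amp(|10⟩) = 0.002112 and b = amp(|11⟩) = (-0.2336 + 0.05534i):
new amp(|10⟩) = (1)·a = 0.002112
new amp(|11⟩) = (-i)·b = (0.05534 + 0.2336i)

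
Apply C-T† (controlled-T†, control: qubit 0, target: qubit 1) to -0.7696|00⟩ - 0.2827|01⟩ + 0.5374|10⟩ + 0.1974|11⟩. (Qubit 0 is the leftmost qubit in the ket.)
-0.7696|00⟩ - 0.2827|01⟩ + 0.5374|10⟩ + (0.1396 - 0.1396i)|11⟩

C-T† leaves the control-|0⟩ kets |00⟩, |01⟩ unchanged and applies T† to qubit 1 on the control-|1⟩ pair (|10⟩, |11⟩).
T† = [[1, 0], [0, (1/√2 - (1/√2)i)]].
With a = amp(|10⟩) = 0.5374 and b = amp(|11⟩) = 0.1974:
new amp(|10⟩) = (1)·a = 0.5374
new amp(|11⟩) = (1/√2 - (1/√2)i)·b = (0.1396 - 0.1396i)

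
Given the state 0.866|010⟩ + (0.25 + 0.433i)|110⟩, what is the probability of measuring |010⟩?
0.75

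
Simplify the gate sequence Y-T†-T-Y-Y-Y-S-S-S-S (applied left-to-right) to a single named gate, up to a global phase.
I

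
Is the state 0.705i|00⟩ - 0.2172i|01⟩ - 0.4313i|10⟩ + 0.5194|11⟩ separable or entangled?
Entangled

Writing the state as a|00⟩ + b|01⟩ + c|10⟩ + d|11⟩, it is a product state iff ad − bc = 0.
Here (a, b, c, d) = (0.705i, -0.2172i, -0.4313i, 0.5194): ad − bc = (0.705i)(0.5194) − (-0.2172i)(-0.4313i) = (0.09368 + 0.3662i) ≠ 0, so the state is entangled.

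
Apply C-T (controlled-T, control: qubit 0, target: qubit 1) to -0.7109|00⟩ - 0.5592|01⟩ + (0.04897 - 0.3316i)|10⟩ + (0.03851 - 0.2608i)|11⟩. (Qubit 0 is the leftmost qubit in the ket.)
-0.7109|00⟩ - 0.5592|01⟩ + (0.04897 - 0.3316i)|10⟩ + (0.2116 - 0.1572i)|11⟩

C-T leaves the control-|0⟩ kets |00⟩, |01⟩ unchanged and applies T to qubit 1 on the control-|1⟩ pair (|10⟩, |11⟩).
T = [[1, 0], [0, (1/√2 + (1/√2)i)]].
With a = amp(|10⟩) = (0.04897 - 0.3316i) and b = amp(|11⟩) = (0.03851 - 0.2608i):
new amp(|10⟩) = (1)·a = (0.04897 - 0.3316i)
new amp(|11⟩) = (1/√2 + (1/√2)i)·b = (0.2116 - 0.1572i)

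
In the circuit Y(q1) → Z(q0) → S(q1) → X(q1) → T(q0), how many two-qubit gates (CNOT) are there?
0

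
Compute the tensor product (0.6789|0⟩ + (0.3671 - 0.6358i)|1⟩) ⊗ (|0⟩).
0.6789|00⟩ + (0.3671 - 0.6358i)|10⟩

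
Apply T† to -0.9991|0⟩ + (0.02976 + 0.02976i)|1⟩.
-0.9991|0⟩ + 0.04209|1⟩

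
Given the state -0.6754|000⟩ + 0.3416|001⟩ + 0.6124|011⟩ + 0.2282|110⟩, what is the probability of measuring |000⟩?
0.4562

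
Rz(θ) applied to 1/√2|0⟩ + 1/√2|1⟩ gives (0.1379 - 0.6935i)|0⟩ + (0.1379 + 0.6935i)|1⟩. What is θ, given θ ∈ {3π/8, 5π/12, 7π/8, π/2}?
7π/8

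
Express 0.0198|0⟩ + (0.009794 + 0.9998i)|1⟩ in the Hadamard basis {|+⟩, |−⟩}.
(0.02093 + 0.707i)|+⟩ + (0.007075 - 0.707i)|−⟩

With |ψ⟩ = α|0⟩ + β|1⟩, the Hadamard-basis coefficients are ⟨+|ψ⟩ = (α + β)/√2 and ⟨−|ψ⟩ = (α − β)/√2.
Here α = 0.0198, β = (0.009794 + 0.9998i): (α + β)/√2 = (0.02093 + 0.707i), (α − β)/√2 = (0.007075 - 0.707i).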